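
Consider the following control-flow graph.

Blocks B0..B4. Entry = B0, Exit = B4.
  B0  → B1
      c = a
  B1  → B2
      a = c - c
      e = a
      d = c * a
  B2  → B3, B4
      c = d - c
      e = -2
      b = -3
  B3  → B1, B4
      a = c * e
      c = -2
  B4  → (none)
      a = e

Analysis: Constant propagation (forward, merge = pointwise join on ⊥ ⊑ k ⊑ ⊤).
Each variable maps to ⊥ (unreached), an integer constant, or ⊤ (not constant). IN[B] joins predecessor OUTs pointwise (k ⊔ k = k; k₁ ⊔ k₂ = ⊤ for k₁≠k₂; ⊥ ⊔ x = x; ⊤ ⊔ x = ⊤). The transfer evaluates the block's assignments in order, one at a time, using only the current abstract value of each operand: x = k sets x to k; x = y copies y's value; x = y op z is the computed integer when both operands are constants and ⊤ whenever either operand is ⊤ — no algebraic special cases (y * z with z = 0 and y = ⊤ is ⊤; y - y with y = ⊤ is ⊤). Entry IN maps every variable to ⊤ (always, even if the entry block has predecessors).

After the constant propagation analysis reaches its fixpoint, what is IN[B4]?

Answer: {a: ⊤, b: -3, c: ⊤, d: ⊤, e: -2, f: ⊤}

Trace:
Converged values:
  B0:   IN=(all ⊤)   OUT=(all ⊤)
  B1:   IN=(all ⊤)   OUT=(all ⊤)
  B2:   IN=(all ⊤)   OUT={b:-3, e:-2; rest ⊤}
  B3:   IN={b:-3, e:-2; rest ⊤}   OUT={b:-3, c:-2, e:-2; rest ⊤}
  B4:   IN={b:-3, e:-2; rest ⊤}   OUT={a:-2, b:-3, e:-2; rest ⊤}

Merge at B4: IN[B4] = OUT[B2] ⊔ OUT[B3] = {a: ⊤, b: -3, c: ⊤, d: ⊤, e: -2, f: ⊤}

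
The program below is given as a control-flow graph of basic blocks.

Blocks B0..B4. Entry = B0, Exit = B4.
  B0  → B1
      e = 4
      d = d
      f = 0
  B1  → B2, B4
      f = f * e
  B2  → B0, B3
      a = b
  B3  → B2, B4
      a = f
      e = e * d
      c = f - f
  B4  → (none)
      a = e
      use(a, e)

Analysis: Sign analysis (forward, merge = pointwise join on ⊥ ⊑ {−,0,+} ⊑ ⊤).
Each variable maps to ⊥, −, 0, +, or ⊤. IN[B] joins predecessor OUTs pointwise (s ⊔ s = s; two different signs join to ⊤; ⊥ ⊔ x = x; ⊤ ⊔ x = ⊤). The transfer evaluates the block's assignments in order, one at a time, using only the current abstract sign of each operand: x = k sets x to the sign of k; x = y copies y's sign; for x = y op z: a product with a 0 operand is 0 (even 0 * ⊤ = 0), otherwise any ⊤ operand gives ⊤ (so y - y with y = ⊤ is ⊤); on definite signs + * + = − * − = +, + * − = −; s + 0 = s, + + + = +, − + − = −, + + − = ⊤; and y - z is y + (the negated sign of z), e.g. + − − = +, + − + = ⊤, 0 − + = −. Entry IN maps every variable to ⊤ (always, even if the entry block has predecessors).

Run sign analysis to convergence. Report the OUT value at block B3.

Converged values:
  B0:  IN=(all ⊤)  OUT={e:+, f:0; rest ⊤}
  B1:  IN={e:+, f:0; rest ⊤}  OUT={e:+, f:0; rest ⊤}
  B2:  IN={f:0; rest ⊤}  OUT={f:0; rest ⊤}
  B3:  IN={f:0; rest ⊤}  OUT={a:0, c:0, f:0; rest ⊤}
  B4:  IN={f:0; rest ⊤}  OUT={f:0; rest ⊤}

Merge at B3: IN[B3] = OUT[B2] = {a: ⊤, b: ⊤, c: ⊤, d: ⊤, e: ⊤, f: 0}
Applying B3's transfer function to that IN value gives OUT[B3] (row B3 above).

Answer: {a: 0, b: ⊤, c: 0, d: ⊤, e: ⊤, f: 0}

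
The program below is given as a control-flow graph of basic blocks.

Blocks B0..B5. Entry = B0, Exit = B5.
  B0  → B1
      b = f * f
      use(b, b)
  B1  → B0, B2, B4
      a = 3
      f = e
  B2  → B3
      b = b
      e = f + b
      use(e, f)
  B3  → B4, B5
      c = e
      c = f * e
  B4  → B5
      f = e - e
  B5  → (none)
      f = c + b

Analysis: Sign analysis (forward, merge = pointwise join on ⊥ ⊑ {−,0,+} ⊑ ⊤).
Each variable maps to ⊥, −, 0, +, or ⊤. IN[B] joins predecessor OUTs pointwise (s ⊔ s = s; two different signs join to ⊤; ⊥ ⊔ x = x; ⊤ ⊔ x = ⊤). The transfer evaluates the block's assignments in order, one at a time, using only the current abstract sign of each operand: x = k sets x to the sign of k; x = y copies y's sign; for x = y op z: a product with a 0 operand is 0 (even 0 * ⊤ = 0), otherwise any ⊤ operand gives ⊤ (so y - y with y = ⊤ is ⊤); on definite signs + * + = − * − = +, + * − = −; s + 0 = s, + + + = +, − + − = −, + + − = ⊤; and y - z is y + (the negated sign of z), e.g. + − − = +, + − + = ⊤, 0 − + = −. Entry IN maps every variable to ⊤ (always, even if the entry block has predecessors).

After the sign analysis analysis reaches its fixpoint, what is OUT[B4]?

Converged values:
  B0: | IN=(all ⊤) | OUT=(all ⊤)
  B1: | IN=(all ⊤) | OUT={a:+; rest ⊤}
  B2: | IN={a:+; rest ⊤} | OUT={a:+; rest ⊤}
  B3: | IN={a:+; rest ⊤} | OUT={a:+; rest ⊤}
  B4: | IN={a:+; rest ⊤} | OUT={a:+; rest ⊤}
  B5: | IN={a:+; rest ⊤} | OUT={a:+; rest ⊤}

Merge at B4: IN[B4] = OUT[B1] ⊔ OUT[B3] = {a: +, b: ⊤, c: ⊤, d: ⊤, e: ⊤, f: ⊤}
Applying B4's transfer function to that IN value gives OUT[B4] (row B4 above).

Answer: {a: +, b: ⊤, c: ⊤, d: ⊤, e: ⊤, f: ⊤}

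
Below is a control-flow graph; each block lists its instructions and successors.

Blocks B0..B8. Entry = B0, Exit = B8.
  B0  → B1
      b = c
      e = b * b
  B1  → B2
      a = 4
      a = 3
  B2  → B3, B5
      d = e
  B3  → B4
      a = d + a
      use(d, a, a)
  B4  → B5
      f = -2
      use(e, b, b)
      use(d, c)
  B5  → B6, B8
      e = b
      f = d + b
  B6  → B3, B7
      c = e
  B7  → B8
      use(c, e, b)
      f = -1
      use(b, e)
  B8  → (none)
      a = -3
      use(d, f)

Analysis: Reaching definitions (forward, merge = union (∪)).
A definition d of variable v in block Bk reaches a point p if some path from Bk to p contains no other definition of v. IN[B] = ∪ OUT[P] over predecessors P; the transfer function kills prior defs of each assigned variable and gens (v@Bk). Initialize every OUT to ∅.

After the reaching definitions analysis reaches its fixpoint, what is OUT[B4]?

Answer: {a@B3, b@B0, c@B6, d@B2, e@B0, e@B5, f@B4}

Working:
Converged values:
  B0: | IN={} | OUT={b@B0, e@B0}
  B1: | IN={b@B0, e@B0} | OUT={a@B1, b@B0, e@B0}
  B2: | IN={a@B1, b@B0, e@B0} | OUT={a@B1, b@B0, d@B2, e@B0}
  B3: | IN={a@B1, a@B3, b@B0, c@B6, d@B2, e@B0, e@B5, f@B5} | OUT={a@B3, b@B0, c@B6, d@B2, e@B0, e@B5, f@B5}
  B4: | IN={a@B3, b@B0, c@B6, d@B2, e@B0, e@B5, f@B5} | OUT={a@B3, b@B0, c@B6, d@B2, e@B0, e@B5, f@B4}
  B5: | IN={a@B1, a@B3, b@B0, c@B6, d@B2, e@B0, e@B5, f@B4} | OUT={a@B1, a@B3, b@B0, c@B6, d@B2, e@B5, f@B5}
  B6: | IN={a@B1, a@B3, b@B0, c@B6, d@B2, e@B5, f@B5} | OUT={a@B1, a@B3, b@B0, c@B6, d@B2, e@B5, f@B5}
  B7: | IN={a@B1, a@B3, b@B0, c@B6, d@B2, e@B5, f@B5} | OUT={a@B1, a@B3, b@B0, c@B6, d@B2, e@B5, f@B7}
  B8: | IN={a@B1, a@B3, b@B0, c@B6, d@B2, e@B5, f@B5, f@B7} | OUT={a@B8, b@B0, c@B6, d@B2, e@B5, f@B5, f@B7}

Merge at B4: IN[B4] = OUT[B3] = {a@B3, b@B0, c@B6, d@B2, e@B0, e@B5, f@B5}
Applying B4's transfer function to that IN value gives OUT[B4] (row B4 above).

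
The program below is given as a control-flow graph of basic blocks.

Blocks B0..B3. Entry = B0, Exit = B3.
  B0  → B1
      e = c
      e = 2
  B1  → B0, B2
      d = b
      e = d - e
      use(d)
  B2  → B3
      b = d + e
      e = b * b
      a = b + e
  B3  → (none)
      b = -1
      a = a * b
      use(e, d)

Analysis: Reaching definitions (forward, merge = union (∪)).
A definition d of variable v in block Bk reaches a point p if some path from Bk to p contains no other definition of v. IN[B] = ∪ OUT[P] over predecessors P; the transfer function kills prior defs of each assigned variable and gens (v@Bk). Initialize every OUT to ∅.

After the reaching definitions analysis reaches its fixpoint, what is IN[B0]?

Answer: {d@B1, e@B1}

Derivation:
Per-block solution:
  B0:  IN={d@B1, e@B1}  OUT={d@B1, e@B0}
  B1:  IN={d@B1, e@B0}  OUT={d@B1, e@B1}
  B2:  IN={d@B1, e@B1}  OUT={a@B2, b@B2, d@B1, e@B2}
  B3:  IN={a@B2, b@B2, d@B1, e@B2}  OUT={a@B3, b@B3, d@B1, e@B2}

Merge at B0 (entry node, so the boundary value {} is joined with the incoming edge(s)): IN[B0] = {} ⊔ OUT[B1] = {d@B1, e@B1}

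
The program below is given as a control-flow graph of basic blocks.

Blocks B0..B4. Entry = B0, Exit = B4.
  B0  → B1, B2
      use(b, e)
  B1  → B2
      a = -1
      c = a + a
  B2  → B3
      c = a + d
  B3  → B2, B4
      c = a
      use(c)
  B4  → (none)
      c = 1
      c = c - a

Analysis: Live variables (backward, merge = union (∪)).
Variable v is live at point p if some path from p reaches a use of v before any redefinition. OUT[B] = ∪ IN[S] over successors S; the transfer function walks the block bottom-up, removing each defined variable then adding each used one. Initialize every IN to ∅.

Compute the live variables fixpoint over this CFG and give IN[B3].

Answer: {a, d}

Working:
Per-block solution:
  B0: | IN={a, b, d, e} | OUT={a, d}
  B1: | IN={d} | OUT={a, d}
  B2: | IN={a, d} | OUT={a, d}
  B3: | IN={a, d} | OUT={a, d}
  B4: | IN={a} | OUT={}

Merge at B3: OUT[B3] = IN[B2] ⊔ IN[B4] = {a, d}
Applying B3's transfer function to that OUT value gives IN[B3] (row B3 above).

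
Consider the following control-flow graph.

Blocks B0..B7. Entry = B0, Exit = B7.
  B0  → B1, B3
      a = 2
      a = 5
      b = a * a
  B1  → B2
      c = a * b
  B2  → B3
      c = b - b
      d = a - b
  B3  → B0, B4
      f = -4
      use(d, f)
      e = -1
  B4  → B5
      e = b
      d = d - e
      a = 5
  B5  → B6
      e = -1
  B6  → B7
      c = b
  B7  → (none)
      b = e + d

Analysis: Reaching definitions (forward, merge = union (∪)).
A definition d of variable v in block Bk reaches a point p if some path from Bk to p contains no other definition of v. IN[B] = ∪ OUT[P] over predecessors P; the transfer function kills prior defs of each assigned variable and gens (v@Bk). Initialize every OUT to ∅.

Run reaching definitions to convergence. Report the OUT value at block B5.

Converged values:
  B0:   IN={a@B0, b@B0, c@B2, d@B2, e@B3, f@B3}   OUT={a@B0, b@B0, c@B2, d@B2, e@B3, f@B3}
  B1:   IN={a@B0, b@B0, c@B2, d@B2, e@B3, f@B3}   OUT={a@B0, b@B0, c@B1, d@B2, e@B3, f@B3}
  B2:   IN={a@B0, b@B0, c@B1, d@B2, e@B3, f@B3}   OUT={a@B0, b@B0, c@B2, d@B2, e@B3, f@B3}
  B3:   IN={a@B0, b@B0, c@B2, d@B2, e@B3, f@B3}   OUT={a@B0, b@B0, c@B2, d@B2, e@B3, f@B3}
  B4:   IN={a@B0, b@B0, c@B2, d@B2, e@B3, f@B3}   OUT={a@B4, b@B0, c@B2, d@B4, e@B4, f@B3}
  B5:   IN={a@B4, b@B0, c@B2, d@B4, e@B4, f@B3}   OUT={a@B4, b@B0, c@B2, d@B4, e@B5, f@B3}
  B6:   IN={a@B4, b@B0, c@B2, d@B4, e@B5, f@B3}   OUT={a@B4, b@B0, c@B6, d@B4, e@B5, f@B3}
  B7:   IN={a@B4, b@B0, c@B6, d@B4, e@B5, f@B3}   OUT={a@B4, b@B7, c@B6, d@B4, e@B5, f@B3}

Merge at B5: IN[B5] = OUT[B4] = {a@B4, b@B0, c@B2, d@B4, e@B4, f@B3}
Applying B5's transfer function to that IN value gives OUT[B5] (row B5 above).

Answer: {a@B4, b@B0, c@B2, d@B4, e@B5, f@B3}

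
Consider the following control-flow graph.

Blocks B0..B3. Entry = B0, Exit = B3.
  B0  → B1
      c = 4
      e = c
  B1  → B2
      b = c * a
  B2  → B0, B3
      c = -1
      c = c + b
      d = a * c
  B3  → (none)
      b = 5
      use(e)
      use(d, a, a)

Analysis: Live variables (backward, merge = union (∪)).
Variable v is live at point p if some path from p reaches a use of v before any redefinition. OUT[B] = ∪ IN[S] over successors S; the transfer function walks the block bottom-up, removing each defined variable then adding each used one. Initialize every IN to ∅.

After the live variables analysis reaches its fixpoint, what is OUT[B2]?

Answer: {a, d, e}

Working:
Per-block solution:
  B0:  IN={a}  OUT={a, c, e}
  B1:  IN={a, c, e}  OUT={a, b, e}
  B2:  IN={a, b, e}  OUT={a, d, e}
  B3:  IN={a, d, e}  OUT={}

Merge at B2: OUT[B2] = IN[B0] ⊔ IN[B3] = {a, d, e}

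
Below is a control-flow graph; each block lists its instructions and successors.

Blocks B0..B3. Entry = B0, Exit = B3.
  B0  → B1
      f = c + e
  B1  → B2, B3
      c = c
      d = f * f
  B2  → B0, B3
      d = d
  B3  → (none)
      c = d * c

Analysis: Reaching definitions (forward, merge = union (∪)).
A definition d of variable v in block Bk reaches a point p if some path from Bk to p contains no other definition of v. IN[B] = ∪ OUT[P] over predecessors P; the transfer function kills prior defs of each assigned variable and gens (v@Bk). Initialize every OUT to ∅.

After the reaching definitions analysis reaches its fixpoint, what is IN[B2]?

Answer: {c@B1, d@B1, f@B0}

Working:
Fixpoint table:
  B0:   IN={c@B1, d@B2, f@B0}   OUT={c@B1, d@B2, f@B0}
  B1:   IN={c@B1, d@B2, f@B0}   OUT={c@B1, d@B1, f@B0}
  B2:   IN={c@B1, d@B1, f@B0}   OUT={c@B1, d@B2, f@B0}
  B3:   IN={c@B1, d@B1, d@B2, f@B0}   OUT={c@B3, d@B1, d@B2, f@B0}

Merge at B2: IN[B2] = OUT[B1] = {c@B1, d@B1, f@B0}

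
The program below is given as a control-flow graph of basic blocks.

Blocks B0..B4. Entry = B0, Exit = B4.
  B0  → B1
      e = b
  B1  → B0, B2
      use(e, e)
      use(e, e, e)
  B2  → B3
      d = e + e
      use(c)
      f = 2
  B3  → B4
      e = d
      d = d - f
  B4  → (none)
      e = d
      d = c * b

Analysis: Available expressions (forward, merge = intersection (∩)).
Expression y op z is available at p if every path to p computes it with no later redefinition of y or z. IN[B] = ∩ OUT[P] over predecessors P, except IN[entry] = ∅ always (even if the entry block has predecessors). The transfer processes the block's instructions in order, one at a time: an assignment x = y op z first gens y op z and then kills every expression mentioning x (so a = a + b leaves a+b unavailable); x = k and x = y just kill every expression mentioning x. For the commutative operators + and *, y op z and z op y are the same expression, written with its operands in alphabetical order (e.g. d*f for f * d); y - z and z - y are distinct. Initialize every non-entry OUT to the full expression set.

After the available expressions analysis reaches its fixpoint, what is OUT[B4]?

Answer: {b*c}

Trace:
Fixpoint table:
  B0:   IN={}   OUT={}
  B1:   IN={}   OUT={}
  B2:   IN={}   OUT={e+e}
  B3:   IN={e+e}   OUT={}
  B4:   IN={}   OUT={b*c}

Merge at B4: IN[B4] = OUT[B3] = {}
Applying B4's transfer function to that IN value gives OUT[B4] (row B4 above).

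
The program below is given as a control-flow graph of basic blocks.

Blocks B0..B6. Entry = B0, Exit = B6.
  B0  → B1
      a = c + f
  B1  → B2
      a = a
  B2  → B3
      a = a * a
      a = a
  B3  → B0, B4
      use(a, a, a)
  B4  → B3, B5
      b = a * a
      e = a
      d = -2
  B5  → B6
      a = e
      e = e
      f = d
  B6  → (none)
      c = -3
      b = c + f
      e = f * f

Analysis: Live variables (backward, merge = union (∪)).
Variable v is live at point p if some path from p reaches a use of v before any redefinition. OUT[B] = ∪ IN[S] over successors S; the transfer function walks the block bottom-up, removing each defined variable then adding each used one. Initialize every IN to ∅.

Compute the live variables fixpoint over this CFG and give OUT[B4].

Answer: {a, c, d, e, f}

Derivation:
Fixpoint table:
  B0:   IN={c, f}   OUT={a, c, f}
  B1:   IN={a, c, f}   OUT={a, c, f}
  B2:   IN={a, c, f}   OUT={a, c, f}
  B3:   IN={a, c, f}   OUT={a, c, f}
  B4:   IN={a, c, f}   OUT={a, c, d, e, f}
  B5:   IN={d, e}   OUT={f}
  B6:   IN={f}   OUT={}

Merge at B4: OUT[B4] = IN[B3] ⊔ IN[B5] = {a, c, d, e, f}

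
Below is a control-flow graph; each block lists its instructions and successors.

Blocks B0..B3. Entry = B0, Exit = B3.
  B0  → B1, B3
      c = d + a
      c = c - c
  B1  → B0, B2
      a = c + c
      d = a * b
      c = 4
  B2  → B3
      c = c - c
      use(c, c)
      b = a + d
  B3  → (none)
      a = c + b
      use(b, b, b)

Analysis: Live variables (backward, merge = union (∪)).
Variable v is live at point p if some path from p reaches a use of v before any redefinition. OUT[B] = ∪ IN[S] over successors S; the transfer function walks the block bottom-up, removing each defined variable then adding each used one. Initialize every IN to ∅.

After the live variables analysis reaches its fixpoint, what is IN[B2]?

Answer: {a, c, d}

Working:
Converged values:
  B0:   IN={a, b, d}   OUT={b, c}
  B1:   IN={b, c}   OUT={a, b, c, d}
  B2:   IN={a, c, d}   OUT={b, c}
  B3:   IN={b, c}   OUT={}

Merge at B2: OUT[B2] = IN[B3] = {b, c}
Applying B2's transfer function to that OUT value gives IN[B2] (row B2 above).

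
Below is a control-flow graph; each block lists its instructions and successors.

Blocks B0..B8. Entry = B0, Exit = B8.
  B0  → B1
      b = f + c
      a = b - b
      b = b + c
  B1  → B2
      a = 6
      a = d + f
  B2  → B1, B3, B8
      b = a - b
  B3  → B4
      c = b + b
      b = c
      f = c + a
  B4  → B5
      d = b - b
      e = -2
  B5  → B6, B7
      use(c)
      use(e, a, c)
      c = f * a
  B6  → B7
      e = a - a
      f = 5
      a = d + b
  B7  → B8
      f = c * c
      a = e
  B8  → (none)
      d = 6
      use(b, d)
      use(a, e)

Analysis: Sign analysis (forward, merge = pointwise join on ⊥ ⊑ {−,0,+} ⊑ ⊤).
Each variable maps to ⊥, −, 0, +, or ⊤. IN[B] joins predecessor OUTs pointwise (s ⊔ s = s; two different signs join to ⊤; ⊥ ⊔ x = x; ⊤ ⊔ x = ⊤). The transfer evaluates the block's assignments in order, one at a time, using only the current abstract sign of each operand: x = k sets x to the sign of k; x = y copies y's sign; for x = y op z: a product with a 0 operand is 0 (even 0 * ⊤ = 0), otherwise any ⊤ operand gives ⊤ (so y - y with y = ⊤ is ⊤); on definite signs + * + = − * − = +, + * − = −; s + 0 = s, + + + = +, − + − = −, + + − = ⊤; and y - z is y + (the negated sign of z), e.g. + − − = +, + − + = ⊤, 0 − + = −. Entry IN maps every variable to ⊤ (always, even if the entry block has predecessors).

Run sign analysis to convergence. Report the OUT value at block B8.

Converged values:
  B0: | IN=(all ⊤) | OUT=(all ⊤)
  B1: | IN=(all ⊤) | OUT=(all ⊤)
  B2: | IN=(all ⊤) | OUT=(all ⊤)
  B3: | IN=(all ⊤) | OUT=(all ⊤)
  B4: | IN=(all ⊤) | OUT={e:-; rest ⊤}
  B5: | IN={e:-; rest ⊤} | OUT={e:-; rest ⊤}
  B6: | IN={e:-; rest ⊤} | OUT={f:+; rest ⊤}
  B7: | IN=(all ⊤) | OUT=(all ⊤)
  B8: | IN=(all ⊤) | OUT={d:+; rest ⊤}

Merge at B8: IN[B8] = OUT[B2] ⊔ OUT[B7] = {a: ⊤, b: ⊤, c: ⊤, d: ⊤, e: ⊤, f: ⊤}
Applying B8's transfer function to that IN value gives OUT[B8] (row B8 above).

Answer: {a: ⊤, b: ⊤, c: ⊤, d: +, e: ⊤, f: ⊤}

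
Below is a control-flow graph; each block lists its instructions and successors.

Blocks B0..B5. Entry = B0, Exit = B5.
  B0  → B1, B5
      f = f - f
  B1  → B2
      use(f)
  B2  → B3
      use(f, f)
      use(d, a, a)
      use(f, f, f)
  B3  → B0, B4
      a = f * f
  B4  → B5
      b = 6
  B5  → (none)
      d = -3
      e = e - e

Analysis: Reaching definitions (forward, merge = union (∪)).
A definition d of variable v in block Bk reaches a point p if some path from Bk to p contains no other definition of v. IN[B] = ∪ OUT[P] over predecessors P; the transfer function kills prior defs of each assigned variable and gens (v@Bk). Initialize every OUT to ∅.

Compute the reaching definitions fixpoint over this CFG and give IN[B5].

Per-block solution:
  B0:  IN={a@B3, f@B0}  OUT={a@B3, f@B0}
  B1:  IN={a@B3, f@B0}  OUT={a@B3, f@B0}
  B2:  IN={a@B3, f@B0}  OUT={a@B3, f@B0}
  B3:  IN={a@B3, f@B0}  OUT={a@B3, f@B0}
  B4:  IN={a@B3, f@B0}  OUT={a@B3, b@B4, f@B0}
  B5:  IN={a@B3, b@B4, f@B0}  OUT={a@B3, b@B4, d@B5, e@B5, f@B0}

Merge at B5: IN[B5] = OUT[B0] ⊔ OUT[B4] = {a@B3, b@B4, f@B0}

Answer: {a@B3, b@B4, f@B0}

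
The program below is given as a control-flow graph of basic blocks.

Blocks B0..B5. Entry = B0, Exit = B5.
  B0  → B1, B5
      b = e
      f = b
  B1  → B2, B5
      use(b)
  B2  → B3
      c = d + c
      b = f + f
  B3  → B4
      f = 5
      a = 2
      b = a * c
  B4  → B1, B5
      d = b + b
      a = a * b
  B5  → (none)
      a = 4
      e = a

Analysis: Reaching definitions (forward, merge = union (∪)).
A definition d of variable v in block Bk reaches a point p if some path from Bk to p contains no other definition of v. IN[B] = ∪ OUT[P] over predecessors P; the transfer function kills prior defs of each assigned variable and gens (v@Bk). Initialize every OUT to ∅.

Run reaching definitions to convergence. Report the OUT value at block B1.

Converged values:
  B0:   IN={}   OUT={b@B0, f@B0}
  B1:   IN={a@B4, b@B0, b@B3, c@B2, d@B4, f@B0, f@B3}   OUT={a@B4, b@B0, b@B3, c@B2, d@B4, f@B0, f@B3}
  B2:   IN={a@B4, b@B0, b@B3, c@B2, d@B4, f@B0, f@B3}   OUT={a@B4, b@B2, c@B2, d@B4, f@B0, f@B3}
  B3:   IN={a@B4, b@B2, c@B2, d@B4, f@B0, f@B3}   OUT={a@B3, b@B3, c@B2, d@B4, f@B3}
  B4:   IN={a@B3, b@B3, c@B2, d@B4, f@B3}   OUT={a@B4, b@B3, c@B2, d@B4, f@B3}
  B5:   IN={a@B4, b@B0, b@B3, c@B2, d@B4, f@B0, f@B3}   OUT={a@B5, b@B0, b@B3, c@B2, d@B4, e@B5, f@B0, f@B3}

Merge at B1: IN[B1] = OUT[B0] ⊔ OUT[B4] = {a@B4, b@B0, b@B3, c@B2, d@B4, f@B0, f@B3}
Applying B1's transfer function to that IN value gives OUT[B1] (row B1 above).

Answer: {a@B4, b@B0, b@B3, c@B2, d@B4, f@B0, f@B3}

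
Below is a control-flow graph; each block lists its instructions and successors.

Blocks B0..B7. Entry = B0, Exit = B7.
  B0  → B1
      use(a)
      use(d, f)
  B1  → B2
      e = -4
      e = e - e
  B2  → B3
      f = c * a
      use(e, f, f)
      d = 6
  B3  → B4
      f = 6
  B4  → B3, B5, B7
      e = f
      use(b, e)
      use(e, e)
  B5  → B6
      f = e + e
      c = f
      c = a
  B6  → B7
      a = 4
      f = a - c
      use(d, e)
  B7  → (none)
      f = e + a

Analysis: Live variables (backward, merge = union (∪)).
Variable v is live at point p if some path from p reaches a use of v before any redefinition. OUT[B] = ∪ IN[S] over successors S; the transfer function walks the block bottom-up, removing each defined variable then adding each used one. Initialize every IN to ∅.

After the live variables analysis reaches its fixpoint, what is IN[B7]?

Answer: {a, e}

Derivation:
Fixpoint table:
  B0: | IN={a, b, c, d, f} | OUT={a, b, c}
  B1: | IN={a, b, c} | OUT={a, b, c, e}
  B2: | IN={a, b, c, e} | OUT={a, b, d}
  B3: | IN={a, b, d} | OUT={a, b, d, f}
  B4: | IN={a, b, d, f} | OUT={a, b, d, e}
  B5: | IN={a, d, e} | OUT={c, d, e}
  B6: | IN={c, d, e} | OUT={a, e}
  B7: | IN={a, e} | OUT={}

B7 is the boundary node: OUT[B7] = {}
Applying B7's transfer function to that OUT value gives IN[B7] (row B7 above).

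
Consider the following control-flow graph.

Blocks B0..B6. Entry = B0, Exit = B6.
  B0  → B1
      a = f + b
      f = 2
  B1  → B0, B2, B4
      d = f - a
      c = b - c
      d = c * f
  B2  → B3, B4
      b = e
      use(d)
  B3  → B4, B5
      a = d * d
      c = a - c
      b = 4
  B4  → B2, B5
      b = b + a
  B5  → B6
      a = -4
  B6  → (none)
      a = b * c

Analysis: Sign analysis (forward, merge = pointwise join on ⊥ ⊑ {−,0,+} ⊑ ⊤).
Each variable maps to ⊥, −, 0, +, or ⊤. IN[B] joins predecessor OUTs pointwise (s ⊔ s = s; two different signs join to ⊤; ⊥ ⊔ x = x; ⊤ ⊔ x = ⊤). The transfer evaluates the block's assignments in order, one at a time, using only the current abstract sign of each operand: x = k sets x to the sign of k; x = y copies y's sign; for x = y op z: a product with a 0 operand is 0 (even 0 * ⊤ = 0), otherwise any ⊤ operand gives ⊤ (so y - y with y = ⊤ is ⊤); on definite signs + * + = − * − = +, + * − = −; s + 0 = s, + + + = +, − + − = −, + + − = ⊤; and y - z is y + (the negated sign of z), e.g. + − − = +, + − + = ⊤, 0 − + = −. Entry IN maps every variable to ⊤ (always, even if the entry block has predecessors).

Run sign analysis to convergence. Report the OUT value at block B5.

Answer: {a: -, b: ⊤, c: ⊤, d: ⊤, e: ⊤, f: +}

Trace:
Per-block solution:
  B0:  IN=(all ⊤)  OUT={f:+; rest ⊤}
  B1:  IN={f:+; rest ⊤}  OUT={f:+; rest ⊤}
  B2:  IN={f:+; rest ⊤}  OUT={f:+; rest ⊤}
  B3:  IN={f:+; rest ⊤}  OUT={b:+, f:+; rest ⊤}
  B4:  IN={f:+; rest ⊤}  OUT={f:+; rest ⊤}
  B5:  IN={f:+; rest ⊤}  OUT={a:-, f:+; rest ⊤}
  B6:  IN={a:-, f:+; rest ⊤}  OUT={f:+; rest ⊤}

Merge at B5: IN[B5] = OUT[B3] ⊔ OUT[B4] = {a: ⊤, b: ⊤, c: ⊤, d: ⊤, e: ⊤, f: +}
Applying B5's transfer function to that IN value gives OUT[B5] (row B5 above).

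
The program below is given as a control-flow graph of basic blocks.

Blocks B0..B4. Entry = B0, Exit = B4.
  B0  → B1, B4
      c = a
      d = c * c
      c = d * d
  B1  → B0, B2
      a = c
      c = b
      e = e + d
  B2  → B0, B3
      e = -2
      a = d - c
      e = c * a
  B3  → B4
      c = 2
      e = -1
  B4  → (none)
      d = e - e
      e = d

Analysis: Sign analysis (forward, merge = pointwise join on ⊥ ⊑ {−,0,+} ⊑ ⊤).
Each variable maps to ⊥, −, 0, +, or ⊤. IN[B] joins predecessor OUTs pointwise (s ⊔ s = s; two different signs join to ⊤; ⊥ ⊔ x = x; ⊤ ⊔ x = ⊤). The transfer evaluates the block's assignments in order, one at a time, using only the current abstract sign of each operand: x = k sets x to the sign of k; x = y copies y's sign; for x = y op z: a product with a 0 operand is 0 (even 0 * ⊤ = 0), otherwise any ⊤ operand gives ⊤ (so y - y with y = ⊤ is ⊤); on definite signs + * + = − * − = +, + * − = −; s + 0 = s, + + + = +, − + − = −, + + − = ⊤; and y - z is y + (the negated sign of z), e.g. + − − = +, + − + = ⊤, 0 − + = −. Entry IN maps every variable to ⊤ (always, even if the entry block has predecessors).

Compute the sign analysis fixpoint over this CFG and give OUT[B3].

Fixpoint table:
  B0:  IN=(all ⊤)  OUT=(all ⊤)
  B1:  IN=(all ⊤)  OUT=(all ⊤)
  B2:  IN=(all ⊤)  OUT=(all ⊤)
  B3:  IN=(all ⊤)  OUT={c:+, e:-; rest ⊤}
  B4:  IN=(all ⊤)  OUT=(all ⊤)

Merge at B3: IN[B3] = OUT[B2] = {a: ⊤, b: ⊤, c: ⊤, d: ⊤, e: ⊤, f: ⊤}
Applying B3's transfer function to that IN value gives OUT[B3] (row B3 above).

Answer: {a: ⊤, b: ⊤, c: +, d: ⊤, e: -, f: ⊤}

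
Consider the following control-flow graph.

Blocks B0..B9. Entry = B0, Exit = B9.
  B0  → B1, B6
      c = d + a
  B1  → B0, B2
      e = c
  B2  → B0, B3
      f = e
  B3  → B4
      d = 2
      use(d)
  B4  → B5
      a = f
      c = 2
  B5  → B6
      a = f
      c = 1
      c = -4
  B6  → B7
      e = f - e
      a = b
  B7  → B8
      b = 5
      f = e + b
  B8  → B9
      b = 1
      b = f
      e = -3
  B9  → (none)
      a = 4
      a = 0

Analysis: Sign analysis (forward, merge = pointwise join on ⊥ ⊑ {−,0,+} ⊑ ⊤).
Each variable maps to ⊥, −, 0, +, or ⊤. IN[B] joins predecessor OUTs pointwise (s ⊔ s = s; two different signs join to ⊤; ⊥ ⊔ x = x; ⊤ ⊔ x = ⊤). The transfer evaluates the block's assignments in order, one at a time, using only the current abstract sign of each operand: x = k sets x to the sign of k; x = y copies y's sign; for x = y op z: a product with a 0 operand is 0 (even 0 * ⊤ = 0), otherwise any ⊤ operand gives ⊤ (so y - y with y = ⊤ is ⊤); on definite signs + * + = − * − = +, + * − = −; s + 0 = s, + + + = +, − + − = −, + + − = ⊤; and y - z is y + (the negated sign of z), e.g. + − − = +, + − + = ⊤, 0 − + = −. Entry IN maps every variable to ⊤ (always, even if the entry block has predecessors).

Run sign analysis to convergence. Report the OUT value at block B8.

Per-block solution:
  B0:  IN=(all ⊤)  OUT=(all ⊤)
  B1:  IN=(all ⊤)  OUT=(all ⊤)
  B2:  IN=(all ⊤)  OUT=(all ⊤)
  B3:  IN=(all ⊤)  OUT={d:+; rest ⊤}
  B4:  IN={d:+; rest ⊤}  OUT={c:+, d:+; rest ⊤}
  B5:  IN={c:+, d:+; rest ⊤}  OUT={c:-, d:+; rest ⊤}
  B6:  IN=(all ⊤)  OUT=(all ⊤)
  B7:  IN=(all ⊤)  OUT={b:+; rest ⊤}
  B8:  IN={b:+; rest ⊤}  OUT={e:-; rest ⊤}
  B9:  IN={e:-; rest ⊤}  OUT={a:0, e:-; rest ⊤}

Merge at B8: IN[B8] = OUT[B7] = {a: ⊤, b: +, c: ⊤, d: ⊤, e: ⊤, f: ⊤}
Applying B8's transfer function to that IN value gives OUT[B8] (row B8 above).

Answer: {a: ⊤, b: ⊤, c: ⊤, d: ⊤, e: -, f: ⊤}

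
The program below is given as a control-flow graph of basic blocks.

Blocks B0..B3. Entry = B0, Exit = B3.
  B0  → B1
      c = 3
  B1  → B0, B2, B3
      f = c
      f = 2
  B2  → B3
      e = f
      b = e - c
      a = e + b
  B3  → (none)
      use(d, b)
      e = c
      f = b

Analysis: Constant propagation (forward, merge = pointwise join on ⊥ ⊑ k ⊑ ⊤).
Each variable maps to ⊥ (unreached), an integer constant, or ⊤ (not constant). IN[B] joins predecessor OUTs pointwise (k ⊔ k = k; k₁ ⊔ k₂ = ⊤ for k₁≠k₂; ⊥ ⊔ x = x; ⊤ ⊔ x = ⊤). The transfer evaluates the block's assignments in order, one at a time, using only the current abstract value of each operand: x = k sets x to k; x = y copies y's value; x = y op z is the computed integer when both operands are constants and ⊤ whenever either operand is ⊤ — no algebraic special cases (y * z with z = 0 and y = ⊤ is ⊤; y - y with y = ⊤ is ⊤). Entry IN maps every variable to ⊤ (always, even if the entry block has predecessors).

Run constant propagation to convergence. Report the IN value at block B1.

Per-block solution:
  B0:  IN=(all ⊤)  OUT={c:3; rest ⊤}
  B1:  IN={c:3; rest ⊤}  OUT={c:3, f:2; rest ⊤}
  B2:  IN={c:3, f:2; rest ⊤}  OUT={a:1, b:-1, c:3, e:2, f:2; rest ⊤}
  B3:  IN={c:3, f:2; rest ⊤}  OUT={c:3, e:3; rest ⊤}

Merge at B1: IN[B1] = OUT[B0] = {a: ⊤, b: ⊤, c: 3, d: ⊤, e: ⊤, f: ⊤}

Answer: {a: ⊤, b: ⊤, c: 3, d: ⊤, e: ⊤, f: ⊤}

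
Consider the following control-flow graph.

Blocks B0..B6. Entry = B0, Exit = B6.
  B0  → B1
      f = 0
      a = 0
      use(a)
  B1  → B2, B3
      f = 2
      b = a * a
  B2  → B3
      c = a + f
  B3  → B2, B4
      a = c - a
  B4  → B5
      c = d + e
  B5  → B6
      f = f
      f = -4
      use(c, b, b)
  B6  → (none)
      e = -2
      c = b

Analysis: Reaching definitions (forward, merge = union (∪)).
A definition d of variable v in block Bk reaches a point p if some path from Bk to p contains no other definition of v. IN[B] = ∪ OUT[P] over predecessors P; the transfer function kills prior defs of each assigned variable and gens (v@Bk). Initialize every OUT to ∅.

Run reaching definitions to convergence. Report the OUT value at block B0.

Fixpoint table:
  B0:   IN={}   OUT={a@B0, f@B0}
  B1:   IN={a@B0, f@B0}   OUT={a@B0, b@B1, f@B1}
  B2:   IN={a@B0, a@B3, b@B1, c@B2, f@B1}   OUT={a@B0, a@B3, b@B1, c@B2, f@B1}
  B3:   IN={a@B0, a@B3, b@B1, c@B2, f@B1}   OUT={a@B3, b@B1, c@B2, f@B1}
  B4:   IN={a@B3, b@B1, c@B2, f@B1}   OUT={a@B3, b@B1, c@B4, f@B1}
  B5:   IN={a@B3, b@B1, c@B4, f@B1}   OUT={a@B3, b@B1, c@B4, f@B5}
  B6:   IN={a@B3, b@B1, c@B4, f@B5}   OUT={a@B3, b@B1, c@B6, e@B6, f@B5}

B0 is the boundary node: IN[B0] = {}
Applying B0's transfer function to that IN value gives OUT[B0] (row B0 above).

Answer: {a@B0, f@B0}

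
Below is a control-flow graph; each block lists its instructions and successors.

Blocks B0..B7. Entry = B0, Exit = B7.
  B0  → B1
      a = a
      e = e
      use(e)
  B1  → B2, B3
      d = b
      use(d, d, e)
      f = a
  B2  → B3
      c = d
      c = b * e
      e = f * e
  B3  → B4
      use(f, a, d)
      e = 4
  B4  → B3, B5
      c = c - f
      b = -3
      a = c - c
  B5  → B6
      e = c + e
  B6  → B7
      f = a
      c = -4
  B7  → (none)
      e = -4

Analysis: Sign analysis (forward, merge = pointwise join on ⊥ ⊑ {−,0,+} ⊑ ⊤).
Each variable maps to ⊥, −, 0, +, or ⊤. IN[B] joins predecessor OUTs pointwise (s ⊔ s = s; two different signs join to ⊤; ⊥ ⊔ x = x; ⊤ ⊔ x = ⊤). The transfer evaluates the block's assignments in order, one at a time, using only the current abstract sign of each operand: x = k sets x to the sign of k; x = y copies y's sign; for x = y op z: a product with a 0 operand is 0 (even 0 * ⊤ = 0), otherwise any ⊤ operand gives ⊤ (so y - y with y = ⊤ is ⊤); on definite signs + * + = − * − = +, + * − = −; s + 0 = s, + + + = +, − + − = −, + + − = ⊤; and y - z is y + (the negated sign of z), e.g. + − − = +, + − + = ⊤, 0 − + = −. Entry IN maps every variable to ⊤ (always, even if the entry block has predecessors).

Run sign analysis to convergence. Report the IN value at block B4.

Fixpoint table:
  B0:  IN=(all ⊤)  OUT=(all ⊤)
  B1:  IN=(all ⊤)  OUT=(all ⊤)
  B2:  IN=(all ⊤)  OUT=(all ⊤)
  B3:  IN=(all ⊤)  OUT={e:+; rest ⊤}
  B4:  IN={e:+; rest ⊤}  OUT={b:-, e:+; rest ⊤}
  B5:  IN={b:-, e:+; rest ⊤}  OUT={b:-; rest ⊤}
  B6:  IN={b:-; rest ⊤}  OUT={b:-, c:-; rest ⊤}
  B7:  IN={b:-, c:-; rest ⊤}  OUT={b:-, c:-, e:-; rest ⊤}

Merge at B4: IN[B4] = OUT[B3] = {a: ⊤, b: ⊤, c: ⊤, d: ⊤, e: +, f: ⊤}

Answer: {a: ⊤, b: ⊤, c: ⊤, d: ⊤, e: +, f: ⊤}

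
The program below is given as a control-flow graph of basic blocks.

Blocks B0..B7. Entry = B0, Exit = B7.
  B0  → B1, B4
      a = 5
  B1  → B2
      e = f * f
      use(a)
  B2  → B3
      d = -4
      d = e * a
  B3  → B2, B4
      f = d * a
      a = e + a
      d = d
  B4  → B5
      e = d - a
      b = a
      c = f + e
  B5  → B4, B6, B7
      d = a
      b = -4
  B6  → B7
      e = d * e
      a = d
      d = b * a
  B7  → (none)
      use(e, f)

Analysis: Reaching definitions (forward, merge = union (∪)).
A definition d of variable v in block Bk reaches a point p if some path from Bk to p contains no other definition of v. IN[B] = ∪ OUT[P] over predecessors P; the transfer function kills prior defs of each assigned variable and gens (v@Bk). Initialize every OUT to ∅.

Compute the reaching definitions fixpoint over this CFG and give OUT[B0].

Answer: {a@B0}

Working:
Per-block solution:
  B0: | IN={} | OUT={a@B0}
  B1: | IN={a@B0} | OUT={a@B0, e@B1}
  B2: | IN={a@B0, a@B3, d@B3, e@B1, f@B3} | OUT={a@B0, a@B3, d@B2, e@B1, f@B3}
  B3: | IN={a@B0, a@B3, d@B2, e@B1, f@B3} | OUT={a@B3, d@B3, e@B1, f@B3}
  B4: | IN={a@B0, a@B3, b@B5, c@B4, d@B3, d@B5, e@B1, e@B4, f@B3} | OUT={a@B0, a@B3, b@B4, c@B4, d@B3, d@B5, e@B4, f@B3}
  B5: | IN={a@B0, a@B3, b@B4, c@B4, d@B3, d@B5, e@B4, f@B3} | OUT={a@B0, a@B3, b@B5, c@B4, d@B5, e@B4, f@B3}
  B6: | IN={a@B0, a@B3, b@B5, c@B4, d@B5, e@B4, f@B3} | OUT={a@B6, b@B5, c@B4, d@B6, e@B6, f@B3}
  B7: | IN={a@B0, a@B3, a@B6, b@B5, c@B4, d@B5, d@B6, e@B4, e@B6, f@B3} | OUT={a@B0, a@B3, a@B6, b@B5, c@B4, d@B5, d@B6, e@B4, e@B6, f@B3}

B0 is the boundary node: IN[B0] = {}
Applying B0's transfer function to that IN value gives OUT[B0] (row B0 above).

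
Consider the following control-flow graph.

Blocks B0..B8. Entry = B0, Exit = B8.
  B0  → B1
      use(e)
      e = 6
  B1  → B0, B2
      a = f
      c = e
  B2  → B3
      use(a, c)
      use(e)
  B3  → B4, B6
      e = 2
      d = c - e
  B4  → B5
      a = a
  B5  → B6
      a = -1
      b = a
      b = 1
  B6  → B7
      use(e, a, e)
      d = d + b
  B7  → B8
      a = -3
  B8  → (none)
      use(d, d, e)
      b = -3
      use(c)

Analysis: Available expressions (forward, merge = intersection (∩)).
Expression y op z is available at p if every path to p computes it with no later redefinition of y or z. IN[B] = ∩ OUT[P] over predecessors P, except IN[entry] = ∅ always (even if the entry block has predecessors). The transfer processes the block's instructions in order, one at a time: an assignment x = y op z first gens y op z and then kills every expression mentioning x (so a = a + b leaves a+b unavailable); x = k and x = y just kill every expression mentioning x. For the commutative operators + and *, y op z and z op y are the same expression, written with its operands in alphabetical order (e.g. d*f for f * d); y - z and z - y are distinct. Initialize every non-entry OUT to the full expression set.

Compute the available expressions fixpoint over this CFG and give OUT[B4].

Answer: {c-e}

Derivation:
Per-block solution:
  B0:  IN={}  OUT={}
  B1:  IN={}  OUT={}
  B2:  IN={}  OUT={}
  B3:  IN={}  OUT={c-e}
  B4:  IN={c-e}  OUT={c-e}
  B5:  IN={c-e}  OUT={c-e}
  B6:  IN={c-e}  OUT={c-e}
  B7:  IN={c-e}  OUT={c-e}
  B8:  IN={c-e}  OUT={c-e}

Merge at B4: IN[B4] = OUT[B3] = {c-e}
Applying B4's transfer function to that IN value gives OUT[B4] (row B4 above).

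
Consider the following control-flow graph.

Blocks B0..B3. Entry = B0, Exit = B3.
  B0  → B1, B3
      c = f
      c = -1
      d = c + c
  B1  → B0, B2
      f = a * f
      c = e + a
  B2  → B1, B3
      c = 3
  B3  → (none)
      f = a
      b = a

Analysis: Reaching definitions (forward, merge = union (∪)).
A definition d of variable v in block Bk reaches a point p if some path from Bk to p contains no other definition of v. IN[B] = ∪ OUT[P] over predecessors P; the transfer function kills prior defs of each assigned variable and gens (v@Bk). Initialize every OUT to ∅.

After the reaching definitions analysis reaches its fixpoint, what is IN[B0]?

Per-block solution:
  B0:   IN={c@B1, d@B0, f@B1}   OUT={c@B0, d@B0, f@B1}
  B1:   IN={c@B0, c@B2, d@B0, f@B1}   OUT={c@B1, d@B0, f@B1}
  B2:   IN={c@B1, d@B0, f@B1}   OUT={c@B2, d@B0, f@B1}
  B3:   IN={c@B0, c@B2, d@B0, f@B1}   OUT={b@B3, c@B0, c@B2, d@B0, f@B3}

Merge at B0 (entry node, so the boundary value {} is joined with the incoming edge(s)): IN[B0] = {} ⊔ OUT[B1] = {c@B1, d@B0, f@B1}

Answer: {c@B1, d@B0, f@B1}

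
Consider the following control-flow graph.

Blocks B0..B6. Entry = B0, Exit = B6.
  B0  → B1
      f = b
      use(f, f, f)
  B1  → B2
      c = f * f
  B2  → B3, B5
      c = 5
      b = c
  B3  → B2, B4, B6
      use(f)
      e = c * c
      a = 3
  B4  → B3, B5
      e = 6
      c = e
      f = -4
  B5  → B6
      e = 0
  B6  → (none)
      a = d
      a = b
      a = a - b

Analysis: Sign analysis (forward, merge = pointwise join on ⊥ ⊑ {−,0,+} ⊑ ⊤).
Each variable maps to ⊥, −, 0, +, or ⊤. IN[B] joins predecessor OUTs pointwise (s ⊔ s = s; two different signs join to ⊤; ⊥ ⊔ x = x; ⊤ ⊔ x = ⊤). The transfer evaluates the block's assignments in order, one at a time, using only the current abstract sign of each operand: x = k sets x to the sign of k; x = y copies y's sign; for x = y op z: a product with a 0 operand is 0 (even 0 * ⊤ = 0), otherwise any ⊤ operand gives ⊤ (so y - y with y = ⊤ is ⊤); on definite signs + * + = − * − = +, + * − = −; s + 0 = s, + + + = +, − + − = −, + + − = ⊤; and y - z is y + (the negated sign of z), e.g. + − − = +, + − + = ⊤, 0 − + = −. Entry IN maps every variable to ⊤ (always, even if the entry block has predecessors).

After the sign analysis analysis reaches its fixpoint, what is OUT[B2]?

Answer: {a: ⊤, b: +, c: +, d: ⊤, e: ⊤, f: ⊤}

Derivation:
Fixpoint table:
  B0:  IN=(all ⊤)  OUT=(all ⊤)
  B1:  IN=(all ⊤)  OUT=(all ⊤)
  B2:  IN=(all ⊤)  OUT={b:+, c:+; rest ⊤}
  B3:  IN={b:+, c:+; rest ⊤}  OUT={a:+, b:+, c:+, e:+; rest ⊤}
  B4:  IN={a:+, b:+, c:+, e:+; rest ⊤}  OUT={a:+, b:+, c:+, e:+, f:-; rest ⊤}
  B5:  IN={b:+, c:+; rest ⊤}  OUT={b:+, c:+, e:0; rest ⊤}
  B6:  IN={b:+, c:+; rest ⊤}  OUT={b:+, c:+; rest ⊤}

Merge at B2: IN[B2] = OUT[B1] ⊔ OUT[B3] = {a: ⊤, b: ⊤, c: ⊤, d: ⊤, e: ⊤, f: ⊤}
Applying B2's transfer function to that IN value gives OUT[B2] (row B2 above).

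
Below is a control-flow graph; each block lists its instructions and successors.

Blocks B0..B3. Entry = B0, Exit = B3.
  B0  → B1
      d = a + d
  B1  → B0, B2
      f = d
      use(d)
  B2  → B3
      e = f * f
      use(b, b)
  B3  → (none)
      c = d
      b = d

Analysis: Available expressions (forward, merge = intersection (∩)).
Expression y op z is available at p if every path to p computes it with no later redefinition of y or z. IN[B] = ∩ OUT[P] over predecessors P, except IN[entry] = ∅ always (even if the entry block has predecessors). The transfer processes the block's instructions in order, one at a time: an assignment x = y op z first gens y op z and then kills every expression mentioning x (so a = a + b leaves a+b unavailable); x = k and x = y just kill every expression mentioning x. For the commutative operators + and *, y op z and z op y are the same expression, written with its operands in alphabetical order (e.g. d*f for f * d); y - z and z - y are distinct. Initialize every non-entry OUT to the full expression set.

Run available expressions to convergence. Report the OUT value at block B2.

Per-block solution:
  B0:  IN={}  OUT={}
  B1:  IN={}  OUT={}
  B2:  IN={}  OUT={f*f}
  B3:  IN={f*f}  OUT={f*f}

Merge at B2: IN[B2] = OUT[B1] = {}
Applying B2's transfer function to that IN value gives OUT[B2] (row B2 above).

Answer: {f*f}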